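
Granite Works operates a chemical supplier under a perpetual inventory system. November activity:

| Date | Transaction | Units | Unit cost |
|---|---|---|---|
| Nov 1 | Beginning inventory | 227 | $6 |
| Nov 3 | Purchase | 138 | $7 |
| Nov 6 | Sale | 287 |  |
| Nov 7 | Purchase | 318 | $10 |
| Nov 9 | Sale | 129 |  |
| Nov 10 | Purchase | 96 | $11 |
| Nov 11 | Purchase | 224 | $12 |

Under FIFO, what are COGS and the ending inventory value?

COGS = $2,838; ending inventory = $6,414

Nov 6, 287 sold [FIFO — oldest first]: 227 @ $6 + 60 @ $7 = $1,782
Nov 9, 129 sold [FIFO — oldest first]: 78 @ $7 + 51 @ $10 = $1,056
Total COGS = $1,782 + $1,056 = $2,838
Ending inventory: 267 @ $10 + 96 @ $11 + 224 @ $12 = $6,414
Check: goods available $9,252 = COGS $2,838 + ending $6,414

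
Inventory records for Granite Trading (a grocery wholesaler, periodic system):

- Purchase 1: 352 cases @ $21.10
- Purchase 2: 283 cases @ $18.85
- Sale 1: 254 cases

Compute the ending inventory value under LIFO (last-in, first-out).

Ending inventory = $7,973.85

Sale 1 (254) [LIFO — newest first]: 254 @ $18.85 = $4,787.90
Ending inventory: 352 @ $21.10 + 29 @ $18.85 = $7,973.85
Check: goods available $12,761.75 = COGS $4,787.90 + ending $7,973.85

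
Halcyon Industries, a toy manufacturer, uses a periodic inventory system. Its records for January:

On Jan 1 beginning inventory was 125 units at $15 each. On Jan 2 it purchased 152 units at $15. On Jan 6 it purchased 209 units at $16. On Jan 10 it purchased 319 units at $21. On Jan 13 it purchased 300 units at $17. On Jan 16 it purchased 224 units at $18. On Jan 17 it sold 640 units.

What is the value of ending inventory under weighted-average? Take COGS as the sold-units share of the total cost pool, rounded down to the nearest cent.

Ending inventory = $12,095.09

Jan 17, sell 640: 640/1329 × $23,330.00 → $11,234.91
Ending inventory (cost pool remaining) = $12,095.09
Check: goods available $23,330.00 = COGS $11,234.91 + ending $12,095.09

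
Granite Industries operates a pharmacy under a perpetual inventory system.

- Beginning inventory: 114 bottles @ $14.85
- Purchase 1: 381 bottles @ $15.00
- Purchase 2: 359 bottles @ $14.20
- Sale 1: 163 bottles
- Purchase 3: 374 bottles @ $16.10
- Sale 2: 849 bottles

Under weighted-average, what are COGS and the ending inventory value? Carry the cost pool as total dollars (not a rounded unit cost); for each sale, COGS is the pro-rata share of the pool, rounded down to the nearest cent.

COGS = $15,253.59; ending inventory = $3,273.51

After Beginning: 114 on hand, pool $1,692.90 (≈ $14.8500 each)
After Purchase 1: 495 on hand, pool $7,407.90 (≈ $14.9655 each)
After Purchase 2: 854 on hand, pool $12,505.70 (≈ $14.6437 each)
Sale 1, sell 163: 163/854 × $12,505.70 → $2,386.91
After Purchase 3: 1065 on hand, pool $16,140.19 (≈ $15.1551 each)
Sale 2, sell 849: 849/1065 × $16,140.19 → $12,866.68
Total COGS = $2,386.91 + $12,866.68 = $15,253.59
Ending inventory (cost pool remaining) = $3,273.51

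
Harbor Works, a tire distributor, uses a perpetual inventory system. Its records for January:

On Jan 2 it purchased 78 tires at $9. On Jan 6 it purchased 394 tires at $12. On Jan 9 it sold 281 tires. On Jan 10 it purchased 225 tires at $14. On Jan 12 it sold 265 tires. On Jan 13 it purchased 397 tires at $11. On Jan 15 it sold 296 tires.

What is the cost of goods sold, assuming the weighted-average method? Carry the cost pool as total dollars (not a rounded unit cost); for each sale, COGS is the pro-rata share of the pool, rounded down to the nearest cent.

After Jan 2: 78 on hand, pool $702.00 (≈ $9.0000 each)
After Jan 6: 472 on hand, pool $5,430.00 (≈ $11.5042 each)
Jan 9, sell 281: 281/472 × $5,430.00 → $3,232.69
After Jan 10: 416 on hand, pool $5,347.31 (≈ $12.8541 each)
Jan 12, sell 265: 265/416 × $5,347.31 → $3,406.33
After Jan 13: 548 on hand, pool $6,307.98 (≈ $11.5109 each)
Jan 15, sell 296: 296/548 × $6,307.98 → $3,407.23
Total COGS = $3,232.69 + $3,406.33 + $3,407.23 = $10,046.25
Ending inventory (cost pool remaining) = $2,900.75

COGS = $10,046.25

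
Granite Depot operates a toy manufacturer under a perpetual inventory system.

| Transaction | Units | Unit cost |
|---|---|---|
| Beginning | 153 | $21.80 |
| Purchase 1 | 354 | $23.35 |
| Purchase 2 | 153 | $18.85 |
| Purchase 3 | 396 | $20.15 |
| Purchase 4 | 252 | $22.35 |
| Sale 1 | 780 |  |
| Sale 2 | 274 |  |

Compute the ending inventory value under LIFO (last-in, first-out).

Sale 1 (780) [LIFO — newest first]: 252 @ $22.35 + 396 @ $20.15 + 132 @ $18.85 = $16,099.80
Sale 2 (274) [LIFO — newest first]: 21 @ $18.85 + 253 @ $23.35 = $6,303.40
Total COGS = $16,099.80 + $6,303.40 = $22,403.20
Ending inventory: 153 @ $21.80 + 101 @ $23.35 = $5,693.75

Ending inventory = $5,693.75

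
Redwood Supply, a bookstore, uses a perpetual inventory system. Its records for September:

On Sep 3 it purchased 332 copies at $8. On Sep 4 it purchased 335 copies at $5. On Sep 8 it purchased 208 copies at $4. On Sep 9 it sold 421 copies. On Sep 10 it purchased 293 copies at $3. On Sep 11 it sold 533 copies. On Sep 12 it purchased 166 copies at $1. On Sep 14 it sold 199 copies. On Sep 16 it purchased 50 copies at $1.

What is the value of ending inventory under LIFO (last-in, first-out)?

Ending inventory = $1,498

Sep 9, 421 sold [LIFO — newest first]: 208 @ $4 + 213 @ $5 = $1,897
Sep 11, 533 sold [LIFO — newest first]: 293 @ $3 + 122 @ $5 + 118 @ $8 = $2,433
Sep 14, 199 sold [LIFO — newest first]: 166 @ $1 + 33 @ $8 = $430
Total COGS = $1,897 + $2,433 + $430 = $4,760
Ending inventory: 181 @ $8 + 50 @ $1 = $1,498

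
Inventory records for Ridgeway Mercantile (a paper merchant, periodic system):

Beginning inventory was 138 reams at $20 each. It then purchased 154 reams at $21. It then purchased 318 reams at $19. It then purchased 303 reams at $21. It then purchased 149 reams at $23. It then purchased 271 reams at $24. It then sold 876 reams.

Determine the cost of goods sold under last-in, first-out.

Sale 1 (876) [LIFO — newest first]: 271 @ $24 + 149 @ $23 + 303 @ $21 + 153 @ $19 = $19,201
Ending inventory: 138 @ $20 + 154 @ $21 + 165 @ $19 = $9,129

COGS = $19,201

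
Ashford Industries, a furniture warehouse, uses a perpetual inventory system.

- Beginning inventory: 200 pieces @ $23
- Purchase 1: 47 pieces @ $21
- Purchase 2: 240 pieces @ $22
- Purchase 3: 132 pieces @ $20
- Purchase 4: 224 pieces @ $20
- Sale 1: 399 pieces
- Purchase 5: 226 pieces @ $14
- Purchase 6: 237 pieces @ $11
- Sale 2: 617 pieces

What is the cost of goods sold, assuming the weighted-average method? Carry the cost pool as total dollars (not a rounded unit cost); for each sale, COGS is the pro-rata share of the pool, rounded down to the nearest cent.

After Beginning: 200 on hand, pool $4,600.00 (≈ $23.0000 each)
After Purchase 1: 247 on hand, pool $5,587.00 (≈ $22.6194 each)
After Purchase 2: 487 on hand, pool $10,867.00 (≈ $22.3142 each)
After Purchase 3: 619 on hand, pool $13,507.00 (≈ $21.8207 each)
After Purchase 4: 843 on hand, pool $17,987.00 (≈ $21.3369 each)
Sale 1, sell 399: 399/843 × $17,987.00 → $8,513.41
After Purchase 5: 670 on hand, pool $12,637.59 (≈ $18.8621 each)
After Purchase 6: 907 on hand, pool $15,244.59 (≈ $16.8077 each)
Sale 2, sell 617: 617/907 × $15,244.59 → $10,370.35
Total COGS = $8,513.41 + $10,370.35 = $18,883.76
Ending inventory (cost pool remaining) = $4,874.24
Check: goods available $23,758.00 = COGS $18,883.76 + ending $4,874.24

COGS = $18,883.76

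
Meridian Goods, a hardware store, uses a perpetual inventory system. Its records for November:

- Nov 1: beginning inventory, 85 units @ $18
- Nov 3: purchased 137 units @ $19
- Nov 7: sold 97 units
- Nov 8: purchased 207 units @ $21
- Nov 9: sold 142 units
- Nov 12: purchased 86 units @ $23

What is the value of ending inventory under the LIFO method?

Nov 7, 97 sold [LIFO — newest first]: 97 @ $19 = $1,843
Nov 9, 142 sold [LIFO — newest first]: 142 @ $21 = $2,982
Total COGS = $1,843 + $2,982 = $4,825
Ending inventory: 85 @ $18 + 40 @ $19 + 65 @ $21 + 86 @ $23 = $5,633

Ending inventory = $5,633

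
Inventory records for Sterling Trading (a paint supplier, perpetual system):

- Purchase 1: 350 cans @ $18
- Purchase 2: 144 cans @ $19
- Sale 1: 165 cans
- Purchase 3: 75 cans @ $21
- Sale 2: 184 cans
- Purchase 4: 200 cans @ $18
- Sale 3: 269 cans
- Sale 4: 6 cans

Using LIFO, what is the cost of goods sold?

Sale 1 (165) [LIFO — newest first]: 144 @ $19 + 21 @ $18 = $3,114
Sale 2 (184) [LIFO — newest first]: 75 @ $21 + 109 @ $18 = $3,537
Sale 3 (269) [LIFO — newest first]: 200 @ $18 + 69 @ $18 = $4,842
Sale 4 (6) [LIFO — newest first]: 6 @ $18 = $108
Total COGS = $3,114 + $3,537 + $4,842 + $108 = $11,601
Ending inventory: 145 @ $18 = $2,610
Check: goods available $14,211 = COGS $11,601 + ending $2,610

COGS = $11,601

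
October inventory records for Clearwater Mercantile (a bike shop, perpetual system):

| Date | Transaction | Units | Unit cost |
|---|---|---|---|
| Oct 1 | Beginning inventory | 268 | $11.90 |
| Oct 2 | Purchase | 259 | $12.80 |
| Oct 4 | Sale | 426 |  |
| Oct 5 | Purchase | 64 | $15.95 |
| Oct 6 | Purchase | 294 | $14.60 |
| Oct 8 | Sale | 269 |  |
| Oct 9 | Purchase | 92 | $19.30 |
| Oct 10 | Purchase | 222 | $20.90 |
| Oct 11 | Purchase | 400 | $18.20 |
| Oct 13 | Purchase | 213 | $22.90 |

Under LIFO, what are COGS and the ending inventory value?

Oct 4, 426 sold [LIFO — newest first]: 259 @ $12.80 + 167 @ $11.90 = $5,302.50
Oct 8, 269 sold [LIFO — newest first]: 269 @ $14.60 = $3,927.40
Total COGS = $5,302.50 + $3,927.40 = $9,229.90
Ending inventory: 101 @ $11.90 + 64 @ $15.95 + 25 @ $14.60 + 92 @ $19.30 + 222 @ $20.90 + 400 @ $18.20 + 213 @ $22.90 = $21,160.80
Check: goods available $30,390.70 = COGS $9,229.90 + ending $21,160.80

COGS = $9,229.90; ending inventory = $21,160.80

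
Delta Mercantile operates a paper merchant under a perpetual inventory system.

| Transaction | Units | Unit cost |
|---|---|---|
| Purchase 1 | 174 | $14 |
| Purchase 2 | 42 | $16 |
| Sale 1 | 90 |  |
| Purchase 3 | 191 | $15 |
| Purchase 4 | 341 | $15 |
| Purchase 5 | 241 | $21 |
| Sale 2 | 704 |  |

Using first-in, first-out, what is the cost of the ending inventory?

Sale 1 (90) [FIFO — oldest first]: 90 @ $14 = $1,260
Sale 2 (704) [FIFO — oldest first]: 84 @ $14 + 42 @ $16 + 191 @ $15 + 341 @ $15 + 46 @ $21 = $10,794
Total COGS = $1,260 + $10,794 = $12,054
Ending inventory: 195 @ $21 = $4,095

Ending inventory = $4,095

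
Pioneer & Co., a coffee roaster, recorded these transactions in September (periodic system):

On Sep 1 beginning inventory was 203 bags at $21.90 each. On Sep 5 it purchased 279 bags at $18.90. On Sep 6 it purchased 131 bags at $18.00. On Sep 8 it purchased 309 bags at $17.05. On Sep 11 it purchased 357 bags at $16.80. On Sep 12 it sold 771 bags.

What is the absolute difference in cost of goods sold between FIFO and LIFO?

FIFO COGS: 203 @ $21.90 + 279 @ $18.90 + 131 @ $18.00 + 158 @ $17.05 = $14,770.70
LIFO COGS: 357 @ $16.80 + 309 @ $17.05 + 105 @ $18.00 = $13,156.05
Difference = |$14,770.70 − $13,156.05| = $1,614.65

$1,614.65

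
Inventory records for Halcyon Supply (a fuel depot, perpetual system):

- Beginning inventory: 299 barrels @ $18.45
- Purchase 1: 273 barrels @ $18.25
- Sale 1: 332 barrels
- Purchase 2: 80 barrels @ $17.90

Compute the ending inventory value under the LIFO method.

Ending inventory = $5,860.00

Sale 1 (332) [LIFO — newest first]: 273 @ $18.25 + 59 @ $18.45 = $6,070.80
Ending inventory: 240 @ $18.45 + 80 @ $17.90 = $5,860.00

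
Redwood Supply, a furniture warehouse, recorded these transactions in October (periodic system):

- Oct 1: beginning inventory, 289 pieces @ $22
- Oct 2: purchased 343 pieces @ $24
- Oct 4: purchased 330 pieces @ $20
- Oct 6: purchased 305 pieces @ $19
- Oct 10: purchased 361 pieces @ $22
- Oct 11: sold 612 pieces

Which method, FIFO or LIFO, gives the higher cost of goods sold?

FIFO

FIFO COGS: 289 @ $22 + 323 @ $24 = $14,110
LIFO COGS: 361 @ $22 + 251 @ $19 = $12,711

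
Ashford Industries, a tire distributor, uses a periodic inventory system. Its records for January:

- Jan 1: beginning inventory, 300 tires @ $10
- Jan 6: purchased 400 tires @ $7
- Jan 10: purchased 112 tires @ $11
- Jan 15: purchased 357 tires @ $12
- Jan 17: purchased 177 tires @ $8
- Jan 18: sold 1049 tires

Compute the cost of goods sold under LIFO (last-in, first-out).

COGS = $9,762

Jan 18, 1049 sold [LIFO — newest first]: 177 @ $8 + 357 @ $12 + 112 @ $11 + 400 @ $7 + 3 @ $10 = $9,762
Ending inventory: 297 @ $10 = $2,970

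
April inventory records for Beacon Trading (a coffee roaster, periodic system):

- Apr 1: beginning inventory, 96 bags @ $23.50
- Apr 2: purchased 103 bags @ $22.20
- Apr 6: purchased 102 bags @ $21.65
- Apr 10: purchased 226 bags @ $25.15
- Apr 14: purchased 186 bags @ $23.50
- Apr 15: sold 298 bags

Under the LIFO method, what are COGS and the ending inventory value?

COGS = $7,187.80; ending inventory = $9,618.00

Apr 15, 298 sold [LIFO — newest first]: 186 @ $23.50 + 112 @ $25.15 = $7,187.80
Ending inventory: 96 @ $23.50 + 103 @ $22.20 + 102 @ $21.65 + 114 @ $25.15 = $9,618.00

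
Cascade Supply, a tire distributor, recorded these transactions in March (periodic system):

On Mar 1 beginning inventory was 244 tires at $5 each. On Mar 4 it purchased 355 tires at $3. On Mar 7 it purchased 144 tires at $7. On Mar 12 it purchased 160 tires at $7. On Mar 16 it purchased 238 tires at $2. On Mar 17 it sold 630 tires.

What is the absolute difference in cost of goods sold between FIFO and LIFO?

$366

FIFO COGS: 244 @ $5 + 355 @ $3 + 31 @ $7 = $2,502
LIFO COGS: 238 @ $2 + 160 @ $7 + 144 @ $7 + 88 @ $3 = $2,868
Difference = |$2,502 − $2,868| = $366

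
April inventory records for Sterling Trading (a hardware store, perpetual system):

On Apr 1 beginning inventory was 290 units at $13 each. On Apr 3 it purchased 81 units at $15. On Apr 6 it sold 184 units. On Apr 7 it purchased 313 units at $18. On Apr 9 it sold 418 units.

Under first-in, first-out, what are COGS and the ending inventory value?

Apr 6, 184 sold [FIFO — oldest first]: 184 @ $13 = $2,392
Apr 9, 418 sold [FIFO — oldest first]: 106 @ $13 + 81 @ $15 + 231 @ $18 = $6,751
Total COGS = $2,392 + $6,751 = $9,143
Ending inventory: 82 @ $18 = $1,476
Check: goods available $10,619 = COGS $9,143 + ending $1,476

COGS = $9,143; ending inventory = $1,476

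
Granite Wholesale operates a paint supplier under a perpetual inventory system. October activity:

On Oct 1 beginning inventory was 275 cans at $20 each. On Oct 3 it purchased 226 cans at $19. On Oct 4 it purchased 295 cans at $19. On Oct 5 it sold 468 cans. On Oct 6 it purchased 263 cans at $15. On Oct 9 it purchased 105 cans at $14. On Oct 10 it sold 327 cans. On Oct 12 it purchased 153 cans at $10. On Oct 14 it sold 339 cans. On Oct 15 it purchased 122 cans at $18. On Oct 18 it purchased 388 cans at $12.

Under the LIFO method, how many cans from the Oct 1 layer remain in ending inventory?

Oct 5, 468 sold [LIFO — newest first]: 295 @ $19 + 173 @ $19 = $8,892
Oct 10, 327 sold [LIFO — newest first]: 105 @ $14 + 222 @ $15 = $4,800
Oct 14, 339 sold [LIFO — newest first]: 153 @ $10 + 41 @ $15 + 53 @ $19 + 92 @ $20 = $4,992
Total COGS = $8,892 + $4,800 + $4,992 = $18,684
Ending inventory: 183 @ $20 + 122 @ $18 + 388 @ $12 = $10,512

183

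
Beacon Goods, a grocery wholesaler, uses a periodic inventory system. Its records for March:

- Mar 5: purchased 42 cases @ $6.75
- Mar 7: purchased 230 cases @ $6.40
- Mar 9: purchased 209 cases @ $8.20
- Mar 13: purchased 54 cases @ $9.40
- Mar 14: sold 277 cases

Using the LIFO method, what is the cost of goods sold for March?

Mar 14, 277 sold [LIFO — newest first]: 54 @ $9.40 + 209 @ $8.20 + 14 @ $6.40 = $2,311.00
Ending inventory: 42 @ $6.75 + 216 @ $6.40 = $1,665.90

COGS = $2,311.00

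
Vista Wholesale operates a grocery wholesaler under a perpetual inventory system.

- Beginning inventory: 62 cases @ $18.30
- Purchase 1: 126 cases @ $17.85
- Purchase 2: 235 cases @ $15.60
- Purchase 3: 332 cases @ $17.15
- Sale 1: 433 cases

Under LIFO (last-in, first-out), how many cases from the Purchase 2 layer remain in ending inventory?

Sale 1 (433) [LIFO — newest first]: 332 @ $17.15 + 101 @ $15.60 = $7,269.40
Ending inventory: 62 @ $18.30 + 126 @ $17.85 + 134 @ $15.60 = $5,474.10

134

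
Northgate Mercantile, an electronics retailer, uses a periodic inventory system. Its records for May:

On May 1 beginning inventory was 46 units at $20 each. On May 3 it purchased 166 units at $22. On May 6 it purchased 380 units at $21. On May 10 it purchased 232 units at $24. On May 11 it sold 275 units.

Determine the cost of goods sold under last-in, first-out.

COGS = $6,471

May 11, 275 sold [LIFO — newest first]: 232 @ $24 + 43 @ $21 = $6,471
Ending inventory: 46 @ $20 + 166 @ $22 + 337 @ $21 = $11,649
Check: goods available $18,120 = COGS $6,471 + ending $11,649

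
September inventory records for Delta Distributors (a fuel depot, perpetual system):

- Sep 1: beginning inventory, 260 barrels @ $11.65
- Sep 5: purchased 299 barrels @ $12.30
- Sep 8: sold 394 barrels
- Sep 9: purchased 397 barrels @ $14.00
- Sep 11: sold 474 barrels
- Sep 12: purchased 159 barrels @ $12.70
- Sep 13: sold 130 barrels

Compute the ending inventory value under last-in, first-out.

Ending inventory = $1,393.50

Sep 8, 394 sold [LIFO — newest first]: 299 @ $12.30 + 95 @ $11.65 = $4,784.45
Sep 11, 474 sold [LIFO — newest first]: 397 @ $14.00 + 77 @ $11.65 = $6,455.05
Sep 13, 130 sold [LIFO — newest first]: 130 @ $12.70 = $1,651.00
Total COGS = $4,784.45 + $6,455.05 + $1,651.00 = $12,890.50
Ending inventory: 88 @ $11.65 + 29 @ $12.70 = $1,393.50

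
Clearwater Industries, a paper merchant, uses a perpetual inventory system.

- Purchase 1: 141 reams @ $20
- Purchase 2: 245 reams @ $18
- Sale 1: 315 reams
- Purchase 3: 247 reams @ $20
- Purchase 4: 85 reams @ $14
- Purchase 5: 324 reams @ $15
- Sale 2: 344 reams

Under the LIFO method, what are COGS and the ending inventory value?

COGS = $10,950; ending inventory = $7,270

Sale 1 (315) [LIFO — newest first]: 245 @ $18 + 70 @ $20 = $5,810
Sale 2 (344) [LIFO — newest first]: 324 @ $15 + 20 @ $14 = $5,140
Total COGS = $5,810 + $5,140 = $10,950
Ending inventory: 71 @ $20 + 247 @ $20 + 65 @ $14 = $7,270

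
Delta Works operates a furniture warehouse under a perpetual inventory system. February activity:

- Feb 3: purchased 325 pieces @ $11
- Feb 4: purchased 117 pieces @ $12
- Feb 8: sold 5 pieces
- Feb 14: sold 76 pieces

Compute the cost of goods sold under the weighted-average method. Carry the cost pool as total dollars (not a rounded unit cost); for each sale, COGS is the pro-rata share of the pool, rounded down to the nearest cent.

COGS = $912.43

After Feb 3: 325 on hand, pool $3,575.00 (≈ $11.0000 each)
After Feb 4: 442 on hand, pool $4,979.00 (≈ $11.2647 each)
Feb 8, sell 5: 5/442 × $4,979.00 → $56.32
Feb 14, sell 76: 76/437 × $4,922.68 → $856.11
Total COGS = $56.32 + $856.11 = $912.43
Ending inventory (cost pool remaining) = $4,066.57
Check: goods available $4,979.00 = COGS $912.43 + ending $4,066.57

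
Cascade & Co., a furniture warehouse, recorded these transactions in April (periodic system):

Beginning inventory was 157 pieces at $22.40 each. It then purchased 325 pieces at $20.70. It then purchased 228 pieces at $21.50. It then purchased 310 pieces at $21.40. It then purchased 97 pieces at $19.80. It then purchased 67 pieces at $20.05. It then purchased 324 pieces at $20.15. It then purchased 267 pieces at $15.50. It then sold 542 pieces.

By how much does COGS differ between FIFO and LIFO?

FIFO COGS: 157 @ $22.40 + 325 @ $20.70 + 60 @ $21.50 = $11,534.30
LIFO COGS: 267 @ $15.50 + 275 @ $20.15 = $9,679.75
Difference = |$11,534.30 − $9,679.75| = $1,854.55

$1,854.55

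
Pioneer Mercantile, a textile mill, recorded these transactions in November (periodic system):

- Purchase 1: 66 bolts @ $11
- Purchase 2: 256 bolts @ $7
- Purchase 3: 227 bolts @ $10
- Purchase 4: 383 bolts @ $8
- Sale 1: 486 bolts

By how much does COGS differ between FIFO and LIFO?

FIFO COGS: 66 @ $11 + 256 @ $7 + 164 @ $10 = $4,158
LIFO COGS: 383 @ $8 + 103 @ $10 = $4,094
Difference = |$4,158 − $4,094| = $64

$64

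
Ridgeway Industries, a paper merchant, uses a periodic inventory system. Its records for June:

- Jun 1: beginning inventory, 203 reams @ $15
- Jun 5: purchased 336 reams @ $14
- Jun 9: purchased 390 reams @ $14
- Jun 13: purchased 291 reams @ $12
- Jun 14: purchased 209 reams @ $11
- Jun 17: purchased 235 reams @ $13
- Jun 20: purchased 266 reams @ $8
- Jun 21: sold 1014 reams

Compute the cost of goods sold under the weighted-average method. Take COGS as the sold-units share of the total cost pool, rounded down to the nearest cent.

COGS = $12,705.47

Jun 21, sell 1014: 1014/1930 × $24,183.00 → $12,705.47
Ending inventory (cost pool remaining) = $11,477.53
Check: goods available $24,183.00 = COGS $12,705.47 + ending $11,477.53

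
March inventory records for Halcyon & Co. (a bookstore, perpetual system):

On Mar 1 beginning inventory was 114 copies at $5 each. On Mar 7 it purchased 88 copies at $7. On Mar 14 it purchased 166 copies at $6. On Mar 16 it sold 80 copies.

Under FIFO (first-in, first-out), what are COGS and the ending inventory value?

Mar 16, 80 sold [FIFO — oldest first]: 80 @ $5 = $400
Ending inventory: 34 @ $5 + 88 @ $7 + 166 @ $6 = $1,782
Check: goods available $2,182 = COGS $400 + ending $1,782

COGS = $400; ending inventory = $1,782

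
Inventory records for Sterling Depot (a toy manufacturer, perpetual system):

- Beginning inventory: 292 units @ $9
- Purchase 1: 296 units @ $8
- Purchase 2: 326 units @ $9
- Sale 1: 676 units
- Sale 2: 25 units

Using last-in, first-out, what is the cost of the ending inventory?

Sale 1 (676) [LIFO — newest first]: 326 @ $9 + 296 @ $8 + 54 @ $9 = $5,788
Sale 2 (25) [LIFO — newest first]: 25 @ $9 = $225
Total COGS = $5,788 + $225 = $6,013
Ending inventory: 213 @ $9 = $1,917
Check: goods available $7,930 = COGS $6,013 + ending $1,917

Ending inventory = $1,917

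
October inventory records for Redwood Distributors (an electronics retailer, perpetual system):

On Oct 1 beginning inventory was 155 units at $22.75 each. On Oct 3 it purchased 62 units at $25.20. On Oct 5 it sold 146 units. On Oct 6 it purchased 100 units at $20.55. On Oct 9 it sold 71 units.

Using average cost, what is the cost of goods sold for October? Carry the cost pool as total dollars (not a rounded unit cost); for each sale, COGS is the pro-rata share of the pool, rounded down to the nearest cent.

COGS = $4,968.24

After Oct 1: 155 on hand, pool $3,526.25 (≈ $22.7500 each)
After Oct 3: 217 on hand, pool $5,088.65 (≈ $23.4500 each)
Oct 5, sell 146: 146/217 × $5,088.65 → $3,423.70
After Oct 6: 171 on hand, pool $3,719.95 (≈ $21.7541 each)
Oct 9, sell 71: 71/171 × $3,719.95 → $1,544.54
Total COGS = $3,423.70 + $1,544.54 = $4,968.24
Ending inventory (cost pool remaining) = $2,175.41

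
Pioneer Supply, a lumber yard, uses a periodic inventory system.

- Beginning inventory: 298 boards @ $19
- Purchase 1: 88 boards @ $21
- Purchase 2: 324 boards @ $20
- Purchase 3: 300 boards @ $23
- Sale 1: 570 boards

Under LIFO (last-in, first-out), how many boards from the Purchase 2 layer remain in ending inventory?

54

Sale 1 (570) [LIFO — newest first]: 300 @ $23 + 270 @ $20 = $12,300
Ending inventory: 298 @ $19 + 88 @ $21 + 54 @ $20 = $8,590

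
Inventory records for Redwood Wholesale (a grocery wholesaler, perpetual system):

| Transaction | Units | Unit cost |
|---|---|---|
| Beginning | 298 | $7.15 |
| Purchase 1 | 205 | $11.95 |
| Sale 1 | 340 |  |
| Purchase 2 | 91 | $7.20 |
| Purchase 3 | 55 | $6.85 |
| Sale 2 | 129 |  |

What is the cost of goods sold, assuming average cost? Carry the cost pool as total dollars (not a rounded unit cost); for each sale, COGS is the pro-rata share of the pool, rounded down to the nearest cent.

After Beginning: 298 on hand, pool $2,130.70 (≈ $7.1500 each)
After Purchase 1: 503 on hand, pool $4,580.45 (≈ $9.1063 each)
Sale 1, sell 340: 340/503 × $4,580.45 → $3,096.12
After Purchase 2: 254 on hand, pool $2,139.53 (≈ $8.4233 each)
After Purchase 3: 309 on hand, pool $2,516.28 (≈ $8.1433 each)
Sale 2, sell 129: 129/309 × $2,516.28 → $1,050.48
Total COGS = $3,096.12 + $1,050.48 = $4,146.60
Ending inventory (cost pool remaining) = $1,465.80

COGS = $4,146.60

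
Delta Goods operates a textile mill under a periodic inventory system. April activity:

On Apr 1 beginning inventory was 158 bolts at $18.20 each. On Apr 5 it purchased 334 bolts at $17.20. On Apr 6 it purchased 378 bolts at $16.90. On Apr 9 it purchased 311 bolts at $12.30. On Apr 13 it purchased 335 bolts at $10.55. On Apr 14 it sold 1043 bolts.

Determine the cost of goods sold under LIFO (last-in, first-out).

COGS = $14,074.55

Apr 14, 1043 sold [LIFO — newest first]: 335 @ $10.55 + 311 @ $12.30 + 378 @ $16.90 + 19 @ $17.20 = $14,074.55
Ending inventory: 158 @ $18.20 + 315 @ $17.20 = $8,293.60
Check: goods available $22,368.15 = COGS $14,074.55 + ending $8,293.60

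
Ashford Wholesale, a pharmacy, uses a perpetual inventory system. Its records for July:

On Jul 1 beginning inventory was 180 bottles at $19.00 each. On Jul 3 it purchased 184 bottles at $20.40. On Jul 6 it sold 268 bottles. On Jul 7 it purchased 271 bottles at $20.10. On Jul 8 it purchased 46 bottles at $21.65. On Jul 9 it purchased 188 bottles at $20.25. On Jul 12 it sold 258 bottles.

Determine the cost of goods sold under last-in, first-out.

COGS = $10,634.90

Jul 6, 268 sold [LIFO — newest first]: 184 @ $20.40 + 84 @ $19.00 = $5,349.60
Jul 12, 258 sold [LIFO — newest first]: 188 @ $20.25 + 46 @ $21.65 + 24 @ $20.10 = $5,285.30
Total COGS = $5,349.60 + $5,285.30 = $10,634.90
Ending inventory: 96 @ $19.00 + 247 @ $20.10 = $6,788.70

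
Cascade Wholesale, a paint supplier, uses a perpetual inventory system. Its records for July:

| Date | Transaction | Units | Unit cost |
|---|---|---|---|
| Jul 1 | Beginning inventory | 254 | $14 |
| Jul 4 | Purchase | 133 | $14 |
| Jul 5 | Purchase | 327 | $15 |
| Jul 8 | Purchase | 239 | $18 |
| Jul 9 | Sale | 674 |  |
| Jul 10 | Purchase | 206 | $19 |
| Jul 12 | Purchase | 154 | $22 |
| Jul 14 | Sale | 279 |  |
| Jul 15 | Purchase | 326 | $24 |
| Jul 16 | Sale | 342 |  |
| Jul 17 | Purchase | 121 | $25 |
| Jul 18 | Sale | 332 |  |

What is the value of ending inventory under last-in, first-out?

Ending inventory = $1,862

Jul 9, 674 sold [LIFO — newest first]: 239 @ $18 + 327 @ $15 + 108 @ $14 = $10,719
Jul 14, 279 sold [LIFO — newest first]: 154 @ $22 + 125 @ $19 = $5,763
Jul 16, 342 sold [LIFO — newest first]: 326 @ $24 + 16 @ $19 = $8,128
Jul 18, 332 sold [LIFO — newest first]: 121 @ $25 + 65 @ $19 + 25 @ $14 + 121 @ $14 = $6,304
Total COGS = $10,719 + $5,763 + $8,128 + $6,304 = $30,914
Ending inventory: 133 @ $14 = $1,862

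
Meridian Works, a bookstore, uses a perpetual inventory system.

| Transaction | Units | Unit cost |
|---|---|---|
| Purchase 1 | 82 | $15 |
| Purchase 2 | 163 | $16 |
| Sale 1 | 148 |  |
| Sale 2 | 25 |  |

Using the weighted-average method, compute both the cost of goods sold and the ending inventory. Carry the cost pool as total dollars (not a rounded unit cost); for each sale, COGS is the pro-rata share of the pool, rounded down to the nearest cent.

COGS = $2,710.09; ending inventory = $1,127.91

After Purchase 1: 82 on hand, pool $1,230.00 (≈ $15.0000 each)
After Purchase 2: 245 on hand, pool $3,838.00 (≈ $15.6653 each)
Sale 1, sell 148: 148/245 × $3,838.00 → $2,318.46
Sale 2, sell 25: 25/97 × $1,519.54 → $391.63
Total COGS = $2,318.46 + $391.63 = $2,710.09
Ending inventory (cost pool remaining) = $1,127.91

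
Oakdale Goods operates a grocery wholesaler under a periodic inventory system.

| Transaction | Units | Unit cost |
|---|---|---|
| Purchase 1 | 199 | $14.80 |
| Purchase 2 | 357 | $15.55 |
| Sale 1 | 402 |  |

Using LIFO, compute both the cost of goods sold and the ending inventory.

Sale 1 (402) [LIFO — newest first]: 357 @ $15.55 + 45 @ $14.80 = $6,217.35
Ending inventory: 154 @ $14.80 = $2,279.20
Check: goods available $8,496.55 = COGS $6,217.35 + ending $2,279.20

COGS = $6,217.35; ending inventory = $2,279.20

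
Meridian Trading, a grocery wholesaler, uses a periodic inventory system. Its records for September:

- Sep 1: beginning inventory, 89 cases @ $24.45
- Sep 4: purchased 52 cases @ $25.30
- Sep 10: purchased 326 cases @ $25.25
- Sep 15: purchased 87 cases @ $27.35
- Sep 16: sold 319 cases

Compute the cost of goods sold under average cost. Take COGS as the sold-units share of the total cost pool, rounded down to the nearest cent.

COGS = $8,120.45

Sep 16, sell 319: 319/554 × $14,102.60 → $8,120.45
Ending inventory (cost pool remaining) = $5,982.15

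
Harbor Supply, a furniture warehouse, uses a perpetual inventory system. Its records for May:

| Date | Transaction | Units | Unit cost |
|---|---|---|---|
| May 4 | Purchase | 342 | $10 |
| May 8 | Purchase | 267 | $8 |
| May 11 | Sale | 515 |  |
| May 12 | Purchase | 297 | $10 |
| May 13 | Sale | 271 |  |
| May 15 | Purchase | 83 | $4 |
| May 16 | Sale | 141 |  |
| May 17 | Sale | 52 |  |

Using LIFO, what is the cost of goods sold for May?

COGS = $8,758

May 11, 515 sold [LIFO — newest first]: 267 @ $8 + 248 @ $10 = $4,616
May 13, 271 sold [LIFO — newest first]: 271 @ $10 = $2,710
May 16, 141 sold [LIFO — newest first]: 83 @ $4 + 26 @ $10 + 32 @ $10 = $912
May 17, 52 sold [LIFO — newest first]: 52 @ $10 = $520
Total COGS = $4,616 + $2,710 + $912 + $520 = $8,758
Ending inventory: 10 @ $10 = $100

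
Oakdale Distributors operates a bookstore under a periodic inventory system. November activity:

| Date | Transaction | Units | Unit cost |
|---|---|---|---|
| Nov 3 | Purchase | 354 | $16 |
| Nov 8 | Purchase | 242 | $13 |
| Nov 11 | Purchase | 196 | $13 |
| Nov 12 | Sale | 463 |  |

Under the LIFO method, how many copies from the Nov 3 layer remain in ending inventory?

329

Nov 12, 463 sold [LIFO — newest first]: 196 @ $13 + 242 @ $13 + 25 @ $16 = $6,094
Ending inventory: 329 @ $16 = $5,264
Check: goods available $11,358 = COGS $6,094 + ending $5,264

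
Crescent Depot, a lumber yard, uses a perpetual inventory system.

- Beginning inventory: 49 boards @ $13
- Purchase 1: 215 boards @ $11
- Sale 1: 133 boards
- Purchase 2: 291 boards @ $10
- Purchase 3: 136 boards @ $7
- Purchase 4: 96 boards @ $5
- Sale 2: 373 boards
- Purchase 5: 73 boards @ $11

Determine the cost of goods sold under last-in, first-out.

COGS = $4,305

Sale 1 (133) [LIFO — newest first]: 133 @ $11 = $1,463
Sale 2 (373) [LIFO — newest first]: 96 @ $5 + 136 @ $7 + 141 @ $10 = $2,842
Total COGS = $1,463 + $2,842 = $4,305
Ending inventory: 49 @ $13 + 82 @ $11 + 150 @ $10 + 73 @ $11 = $3,842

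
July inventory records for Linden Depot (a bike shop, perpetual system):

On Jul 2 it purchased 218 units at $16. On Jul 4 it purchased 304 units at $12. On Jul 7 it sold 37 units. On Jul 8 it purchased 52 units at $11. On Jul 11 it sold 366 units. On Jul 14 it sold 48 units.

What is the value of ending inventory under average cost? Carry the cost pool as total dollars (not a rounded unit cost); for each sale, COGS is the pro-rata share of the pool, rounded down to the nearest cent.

After Jul 2: 218 on hand, pool $3,488.00 (≈ $16.0000 each)
After Jul 4: 522 on hand, pool $7,136.00 (≈ $13.6705 each)
Jul 7, sell 37: 37/522 × $7,136.00 → $505.80
After Jul 8: 537 on hand, pool $7,202.20 (≈ $13.4119 each)
Jul 11, sell 366: 366/537 × $7,202.20 → $4,908.76
Jul 14, sell 48: 48/171 × $2,293.44 → $643.77
Total COGS = $505.80 + $4,908.76 + $643.77 = $6,058.33
Ending inventory (cost pool remaining) = $1,649.67

Ending inventory = $1,649.67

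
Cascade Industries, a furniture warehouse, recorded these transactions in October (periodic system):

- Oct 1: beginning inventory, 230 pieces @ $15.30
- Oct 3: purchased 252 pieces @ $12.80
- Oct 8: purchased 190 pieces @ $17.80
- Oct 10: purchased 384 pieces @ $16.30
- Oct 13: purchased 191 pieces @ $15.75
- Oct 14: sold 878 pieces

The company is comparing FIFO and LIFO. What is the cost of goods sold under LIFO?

FIFO COGS: 230 @ $15.30 + 252 @ $12.80 + 190 @ $17.80 + 206 @ $16.30 = $13,484.40
LIFO COGS: 191 @ $15.75 + 384 @ $16.30 + 190 @ $17.80 + 113 @ $12.80 = $14,095.85

COGS = $14,095.85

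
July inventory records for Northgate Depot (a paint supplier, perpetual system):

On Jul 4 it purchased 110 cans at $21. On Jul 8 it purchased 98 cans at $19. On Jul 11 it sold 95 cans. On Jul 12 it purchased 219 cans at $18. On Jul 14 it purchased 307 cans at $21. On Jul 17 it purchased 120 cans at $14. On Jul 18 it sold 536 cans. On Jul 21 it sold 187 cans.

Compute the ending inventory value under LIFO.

Jul 11, 95 sold [LIFO — newest first]: 95 @ $19 = $1,805
Jul 18, 536 sold [LIFO — newest first]: 120 @ $14 + 307 @ $21 + 109 @ $18 = $10,089
Jul 21, 187 sold [LIFO — newest first]: 110 @ $18 + 3 @ $19 + 74 @ $21 = $3,591
Total COGS = $1,805 + $10,089 + $3,591 = $15,485
Ending inventory: 36 @ $21 = $756
Check: goods available $16,241 = COGS $15,485 + ending $756

Ending inventory = $756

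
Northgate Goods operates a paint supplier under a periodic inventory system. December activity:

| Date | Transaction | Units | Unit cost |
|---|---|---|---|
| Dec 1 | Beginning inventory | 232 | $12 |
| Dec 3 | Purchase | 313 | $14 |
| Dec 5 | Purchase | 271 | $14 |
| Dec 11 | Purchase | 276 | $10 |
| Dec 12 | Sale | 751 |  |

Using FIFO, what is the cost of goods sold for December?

COGS = $10,050

Dec 12, 751 sold [FIFO — oldest first]: 232 @ $12 + 313 @ $14 + 206 @ $14 = $10,050
Ending inventory: 65 @ $14 + 276 @ $10 = $3,670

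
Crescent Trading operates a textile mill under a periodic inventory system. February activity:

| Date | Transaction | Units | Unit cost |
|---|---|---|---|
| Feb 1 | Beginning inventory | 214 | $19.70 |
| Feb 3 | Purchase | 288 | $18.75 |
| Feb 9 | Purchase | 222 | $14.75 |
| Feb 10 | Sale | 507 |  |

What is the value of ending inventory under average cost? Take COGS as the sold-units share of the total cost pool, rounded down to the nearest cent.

Feb 10, sell 507: 507/724 × $12,890.30 → $9,026.77
Ending inventory (cost pool remaining) = $3,863.53
Check: goods available $12,890.30 = COGS $9,026.77 + ending $3,863.53

Ending inventory = $3,863.53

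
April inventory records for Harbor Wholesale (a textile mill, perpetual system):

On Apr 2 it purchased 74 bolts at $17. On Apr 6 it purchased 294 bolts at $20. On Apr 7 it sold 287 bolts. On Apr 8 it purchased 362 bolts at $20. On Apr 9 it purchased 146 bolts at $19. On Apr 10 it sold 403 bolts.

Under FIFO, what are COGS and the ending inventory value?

Apr 7, 287 sold [FIFO — oldest first]: 74 @ $17 + 213 @ $20 = $5,518
Apr 10, 403 sold [FIFO — oldest first]: 81 @ $20 + 322 @ $20 = $8,060
Total COGS = $5,518 + $8,060 = $13,578
Ending inventory: 40 @ $20 + 146 @ $19 = $3,574
Check: goods available $17,152 = COGS $13,578 + ending $3,574

COGS = $13,578; ending inventory = $3,574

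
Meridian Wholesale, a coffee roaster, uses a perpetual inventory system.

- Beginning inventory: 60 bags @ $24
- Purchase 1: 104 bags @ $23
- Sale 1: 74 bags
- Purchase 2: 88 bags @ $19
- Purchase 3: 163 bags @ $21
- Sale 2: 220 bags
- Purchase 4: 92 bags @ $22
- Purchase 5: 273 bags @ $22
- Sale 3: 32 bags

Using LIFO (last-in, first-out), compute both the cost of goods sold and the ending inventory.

Sale 1 (74) [LIFO — newest first]: 74 @ $23 = $1,702
Sale 2 (220) [LIFO — newest first]: 163 @ $21 + 57 @ $19 = $4,506
Sale 3 (32) [LIFO — newest first]: 32 @ $22 = $704
Total COGS = $1,702 + $4,506 + $704 = $6,912
Ending inventory: 60 @ $24 + 30 @ $23 + 31 @ $19 + 92 @ $22 + 241 @ $22 = $10,045

COGS = $6,912; ending inventory = $10,045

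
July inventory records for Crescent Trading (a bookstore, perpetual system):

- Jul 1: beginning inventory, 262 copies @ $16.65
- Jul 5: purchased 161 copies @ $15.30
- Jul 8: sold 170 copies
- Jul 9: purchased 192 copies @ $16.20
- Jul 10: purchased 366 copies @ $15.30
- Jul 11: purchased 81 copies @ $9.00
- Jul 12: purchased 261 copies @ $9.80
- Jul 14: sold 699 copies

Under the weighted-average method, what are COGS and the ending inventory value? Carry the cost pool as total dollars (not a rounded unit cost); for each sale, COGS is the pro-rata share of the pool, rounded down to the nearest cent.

COGS = $12,491.22; ending inventory = $6,331.38

After Jul 1: 262 on hand, pool $4,362.30 (≈ $16.6500 each)
After Jul 5: 423 on hand, pool $6,825.60 (≈ $16.1362 each)
Jul 8, sell 170: 170/423 × $6,825.60 → $2,743.14
After Jul 9: 445 on hand, pool $7,192.86 (≈ $16.1637 each)
After Jul 10: 811 on hand, pool $12,792.66 (≈ $15.7739 each)
After Jul 11: 892 on hand, pool $13,521.66 (≈ $15.1588 each)
After Jul 12: 1153 on hand, pool $16,079.46 (≈ $13.9458 each)
Jul 14, sell 699: 699/1153 × $16,079.46 → $9,748.08
Total COGS = $2,743.14 + $9,748.08 = $12,491.22
Ending inventory (cost pool remaining) = $6,331.38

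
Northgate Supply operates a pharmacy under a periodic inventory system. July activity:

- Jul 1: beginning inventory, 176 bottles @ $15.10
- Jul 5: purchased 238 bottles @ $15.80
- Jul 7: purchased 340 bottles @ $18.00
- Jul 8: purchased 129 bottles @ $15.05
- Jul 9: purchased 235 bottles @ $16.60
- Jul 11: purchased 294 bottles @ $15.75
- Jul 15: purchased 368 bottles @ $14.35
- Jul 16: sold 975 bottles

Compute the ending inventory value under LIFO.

Jul 16, 975 sold [LIFO — newest first]: 368 @ $14.35 + 294 @ $15.75 + 235 @ $16.60 + 78 @ $15.05 = $14,986.20
Ending inventory: 176 @ $15.10 + 238 @ $15.80 + 340 @ $18.00 + 51 @ $15.05 = $13,305.55
Check: goods available $28,291.75 = COGS $14,986.20 + ending $13,305.55

Ending inventory = $13,305.55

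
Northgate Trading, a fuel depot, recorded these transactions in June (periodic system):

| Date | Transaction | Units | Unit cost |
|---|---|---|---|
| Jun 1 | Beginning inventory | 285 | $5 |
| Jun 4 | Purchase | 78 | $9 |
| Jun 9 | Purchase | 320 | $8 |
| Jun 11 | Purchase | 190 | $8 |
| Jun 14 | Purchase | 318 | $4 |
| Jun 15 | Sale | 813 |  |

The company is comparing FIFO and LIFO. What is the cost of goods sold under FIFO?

COGS = $5,727

FIFO COGS: 285 @ $5 + 78 @ $9 + 320 @ $8 + 130 @ $8 = $5,727
LIFO COGS: 318 @ $4 + 190 @ $8 + 305 @ $8 = $5,232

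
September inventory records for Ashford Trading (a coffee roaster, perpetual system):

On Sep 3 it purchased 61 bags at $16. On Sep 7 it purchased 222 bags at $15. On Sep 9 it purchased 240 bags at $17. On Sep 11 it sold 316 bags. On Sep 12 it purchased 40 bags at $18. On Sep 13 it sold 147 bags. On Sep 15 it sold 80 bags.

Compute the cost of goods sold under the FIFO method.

Sep 11, 316 sold [FIFO — oldest first]: 61 @ $16 + 222 @ $15 + 33 @ $17 = $4,867
Sep 13, 147 sold [FIFO — oldest first]: 147 @ $17 = $2,499
Sep 15, 80 sold [FIFO — oldest first]: 60 @ $17 + 20 @ $18 = $1,380
Total COGS = $4,867 + $2,499 + $1,380 = $8,746
Ending inventory: 20 @ $18 = $360

COGS = $8,746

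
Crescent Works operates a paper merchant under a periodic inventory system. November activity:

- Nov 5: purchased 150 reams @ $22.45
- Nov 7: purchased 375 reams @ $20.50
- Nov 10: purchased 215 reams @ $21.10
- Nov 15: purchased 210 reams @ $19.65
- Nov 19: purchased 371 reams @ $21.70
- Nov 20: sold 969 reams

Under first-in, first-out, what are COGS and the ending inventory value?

Nov 20, 969 sold [FIFO — oldest first]: 150 @ $22.45 + 375 @ $20.50 + 215 @ $21.10 + 210 @ $19.65 + 19 @ $21.70 = $20,130.30
Ending inventory: 352 @ $21.70 = $7,638.40

COGS = $20,130.30; ending inventory = $7,638.40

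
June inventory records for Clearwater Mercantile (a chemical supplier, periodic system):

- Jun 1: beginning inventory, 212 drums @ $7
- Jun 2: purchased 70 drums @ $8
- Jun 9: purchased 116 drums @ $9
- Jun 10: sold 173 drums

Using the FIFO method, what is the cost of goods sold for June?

COGS = $1,211

Jun 10, 173 sold [FIFO — oldest first]: 173 @ $7 = $1,211
Ending inventory: 39 @ $7 + 70 @ $8 + 116 @ $9 = $1,877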